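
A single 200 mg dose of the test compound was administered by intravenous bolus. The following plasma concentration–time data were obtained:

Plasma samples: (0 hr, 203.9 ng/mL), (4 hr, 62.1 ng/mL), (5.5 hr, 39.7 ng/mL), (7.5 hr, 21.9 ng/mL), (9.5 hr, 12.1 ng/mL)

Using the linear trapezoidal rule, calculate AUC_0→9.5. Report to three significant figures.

AUC = 704 ng/mL·hr

Trapezoidal AUC_0→9.5:
  [0→4]: (203.9+62.1)/2 × 4 = 532.0
  [4→5.5]: (62.1+39.7)/2 × 1.5 = 76.35
  [5.5→7.5]: (39.7+21.9)/2 × 2 = 61.6
  [7.5→9.5]: (21.9+12.1)/2 × 2 = 34.0
  Sum = 703.95 ng/mL·hr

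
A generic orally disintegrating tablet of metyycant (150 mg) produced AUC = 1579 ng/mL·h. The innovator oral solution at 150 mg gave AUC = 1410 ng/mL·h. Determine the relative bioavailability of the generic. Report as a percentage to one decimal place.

F_rel = 112.0%

F_rel = (AUC_test/D_test) / (AUC_ref/D_ref)
      = (1579/150) / (1410/150)
      = 10.5267 / 9.4 = 1.1199 = 111.99%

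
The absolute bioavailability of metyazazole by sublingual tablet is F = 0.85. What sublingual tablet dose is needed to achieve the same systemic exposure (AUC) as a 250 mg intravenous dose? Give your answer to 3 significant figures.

For equal systemic exposure: F × D_ev = D_iv
D_ev = D_iv / F = 250 / 0.85 = 294.118 mg

D_sublingual = 294 mg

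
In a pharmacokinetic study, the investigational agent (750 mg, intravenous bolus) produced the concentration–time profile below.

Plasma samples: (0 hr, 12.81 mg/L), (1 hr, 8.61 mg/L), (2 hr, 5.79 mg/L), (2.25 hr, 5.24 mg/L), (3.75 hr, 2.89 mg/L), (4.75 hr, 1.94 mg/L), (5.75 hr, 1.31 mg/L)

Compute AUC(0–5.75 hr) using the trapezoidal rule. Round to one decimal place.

Trapezoidal AUC_0→5.75:
  [0→1]: (12.81+8.61)/2 × 1 = 10.71
  [1→2]: (8.61+5.79)/2 × 1 = 7.2
  [2→2.25]: (5.79+5.24)/2 × 0.25 = 1.37875
  [2.25→3.75]: (5.24+2.89)/2 × 1.5 = 6.0975
  [3.75→4.75]: (2.89+1.94)/2 × 1 = 2.415
  [4.75→5.75]: (1.94+1.31)/2 × 1 = 1.625
  Sum = 29.42625 mg/L·hr

AUC = 29.4 mg/L·hr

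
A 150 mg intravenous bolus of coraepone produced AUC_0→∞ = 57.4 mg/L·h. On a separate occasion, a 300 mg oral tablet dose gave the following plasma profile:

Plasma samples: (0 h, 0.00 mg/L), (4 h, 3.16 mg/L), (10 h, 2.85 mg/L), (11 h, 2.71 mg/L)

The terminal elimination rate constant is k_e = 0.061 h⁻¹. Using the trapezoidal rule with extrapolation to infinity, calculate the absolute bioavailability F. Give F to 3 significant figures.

Trapezoidal AUC_0→11 (oral tablet):
  [0→4]: (0.00+3.16)/2 × 4 = 6.32
  [4→10]: (3.16+2.85)/2 × 6 = 18.03
  [10→11]: (2.85+2.71)/2 × 1 = 2.78
  Sum = 27.13 mg/L·h
Tail: C_last/k_e = 2.71/0.061 = 44.426
AUC_0→∞ (oral tablet) = 27.13 + 44.426 = 71.556 mg/L·h
F = (AUC_ev/D_ev)/(AUC_iv/D_iv) = (71.556/300)/(57.4/150) = 0.23852/0.382667 = 0.6233

F = 0.623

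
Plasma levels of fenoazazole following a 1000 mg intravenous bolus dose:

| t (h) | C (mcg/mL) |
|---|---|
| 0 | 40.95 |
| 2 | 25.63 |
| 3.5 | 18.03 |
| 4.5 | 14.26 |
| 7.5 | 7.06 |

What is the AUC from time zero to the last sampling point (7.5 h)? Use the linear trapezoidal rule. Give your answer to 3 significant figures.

Trapezoidal AUC_0→7.5:
  [0→2]: (40.95+25.63)/2 × 2 = 66.58
  [2→3.5]: (25.63+18.03)/2 × 1.5 = 32.745
  [3.5→4.5]: (18.03+14.26)/2 × 1 = 16.145
  [4.5→7.5]: (14.26+7.06)/2 × 3 = 31.98
  Sum = 147.45 mcg/mL·h

AUC = 147 mcg/mL·h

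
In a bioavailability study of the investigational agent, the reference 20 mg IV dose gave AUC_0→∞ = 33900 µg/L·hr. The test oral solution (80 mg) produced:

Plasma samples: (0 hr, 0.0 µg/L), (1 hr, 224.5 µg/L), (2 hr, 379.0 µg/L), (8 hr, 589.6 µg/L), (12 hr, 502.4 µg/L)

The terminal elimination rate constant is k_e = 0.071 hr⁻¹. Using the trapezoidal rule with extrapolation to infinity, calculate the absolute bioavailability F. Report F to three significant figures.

F = 0.0928

Trapezoidal AUC_0→12 (oral solution):
  [0→1]: (0.0+224.5)/2 × 1 = 112.25
  [1→2]: (224.5+379.0)/2 × 1 = 301.75
  [2→8]: (379.0+589.6)/2 × 6 = 2905.8
  [8→12]: (589.6+502.4)/2 × 4 = 2184.0
  Sum = 5503.8 µg/L·hr
Tail: C_last/k_e = 502.4/0.071 = 7076.056
AUC_0→∞ (oral solution) = 5503.8 + 7076.056 = 12579.856 µg/L·hr
F = (AUC_ev/D_ev)/(AUC_iv/D_iv) = (12579.856/80)/(33900/20) = 157.2482/1695 = 0.0928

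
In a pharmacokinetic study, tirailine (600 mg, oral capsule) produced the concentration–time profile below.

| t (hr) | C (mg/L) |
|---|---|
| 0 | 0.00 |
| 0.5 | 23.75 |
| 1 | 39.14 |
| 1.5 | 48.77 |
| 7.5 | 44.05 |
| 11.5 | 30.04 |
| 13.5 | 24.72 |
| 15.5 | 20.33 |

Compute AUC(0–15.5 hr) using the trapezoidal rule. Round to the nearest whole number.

Trapezoidal AUC_0→15.5:
  [0→0.5]: (0.00+23.75)/2 × 0.5 = 5.9375
  [0.5→1]: (23.75+39.14)/2 × 0.5 = 15.7225
  [1→1.5]: (39.14+48.77)/2 × 0.5 = 21.9775
  [1.5→7.5]: (48.77+44.05)/2 × 6 = 278.46
  [7.5→11.5]: (44.05+30.04)/2 × 4 = 148.18
  [11.5→13.5]: (30.04+24.72)/2 × 2 = 54.76
  [13.5→15.5]: (24.72+20.33)/2 × 2 = 45.05
  Sum = 570.0875 mg/L·hr

AUC = 570 mg/L·hr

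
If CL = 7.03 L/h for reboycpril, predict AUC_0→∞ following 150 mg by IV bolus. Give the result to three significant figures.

AUC = 21.3 mg/L·h

AUC_0→∞ = Dose_iv / CL
        = 150 / 7.03 = 21.3371 mg/L·h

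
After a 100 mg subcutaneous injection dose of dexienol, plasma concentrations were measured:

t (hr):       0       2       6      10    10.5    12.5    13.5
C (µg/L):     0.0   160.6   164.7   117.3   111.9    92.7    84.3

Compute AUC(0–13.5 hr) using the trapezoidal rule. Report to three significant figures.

Trapezoidal AUC_0→13.5:
  [0→2]: (0.0+160.6)/2 × 2 = 160.6
  [2→6]: (160.6+164.7)/2 × 4 = 650.6
  [6→10]: (164.7+117.3)/2 × 4 = 564.0
  [10→10.5]: (117.3+111.9)/2 × 0.5 = 57.3
  [10.5→12.5]: (111.9+92.7)/2 × 2 = 204.6
  [12.5→13.5]: (92.7+84.3)/2 × 1 = 88.5
  Sum = 1725.6 µg/L·hr

AUC = 1730 µg/L·hr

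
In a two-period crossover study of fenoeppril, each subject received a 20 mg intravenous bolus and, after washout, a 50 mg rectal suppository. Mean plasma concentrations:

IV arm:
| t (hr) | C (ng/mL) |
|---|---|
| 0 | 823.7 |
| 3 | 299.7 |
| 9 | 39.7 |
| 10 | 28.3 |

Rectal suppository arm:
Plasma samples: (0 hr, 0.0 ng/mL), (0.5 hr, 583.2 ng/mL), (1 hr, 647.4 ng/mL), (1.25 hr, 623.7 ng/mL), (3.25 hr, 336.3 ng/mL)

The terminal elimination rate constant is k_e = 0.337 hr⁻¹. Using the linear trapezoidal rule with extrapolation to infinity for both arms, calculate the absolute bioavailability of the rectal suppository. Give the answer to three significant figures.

F = 0.364

Trapezoidal AUC_0→10 (IV):
  [0→3]: (823.7+299.7)/2 × 3 = 1685.1
  [3→9]: (299.7+39.7)/2 × 6 = 1018.2
  [9→10]: (39.7+28.3)/2 × 1 = 34.0
  Sum = 2737.3 ng/mL·hr
IV tail: 28.3/0.337 = 83.976; AUC_iv,0→∞ = 2737.3 + 83.976 = 2821.276 ng/mL·hr
Trapezoidal AUC_0→3.25 (rectal suppository):
  [0→0.5]: (0.0+583.2)/2 × 0.5 = 145.8
  [0.5→1]: (583.2+647.4)/2 × 0.5 = 307.65
  [1→1.25]: (647.4+623.7)/2 × 0.25 = 158.8875
  [1.25→3.25]: (623.7+336.3)/2 × 2 = 960.0
  Sum = 1572.3375 ng/mL·hr
rectal suppository tail: 336.3/0.337 = 997.923; AUC_ev,0→∞ = 1572.3375 + 997.923 = 2570.2605 ng/mL·hr
F = (AUC_ev/D_ev)/(AUC_iv/D_iv) = (2570.2605/50)/(2821.276/20) = 51.40521/141.0638 = 0.3644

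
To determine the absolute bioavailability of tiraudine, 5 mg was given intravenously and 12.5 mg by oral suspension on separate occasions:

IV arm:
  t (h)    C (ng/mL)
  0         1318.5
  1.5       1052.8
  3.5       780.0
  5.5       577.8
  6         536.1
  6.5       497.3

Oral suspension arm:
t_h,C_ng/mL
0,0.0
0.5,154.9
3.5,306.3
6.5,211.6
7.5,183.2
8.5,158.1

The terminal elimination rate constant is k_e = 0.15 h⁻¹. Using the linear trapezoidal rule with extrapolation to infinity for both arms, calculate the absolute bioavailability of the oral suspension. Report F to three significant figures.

Trapezoidal AUC_0→6.5 (IV):
  [0→1.5]: (1318.5+1052.8)/2 × 1.5 = 1778.475
  [1.5→3.5]: (1052.8+780.0)/2 × 2 = 1832.8
  [3.5→5.5]: (780.0+577.8)/2 × 2 = 1357.8
  [5.5→6]: (577.8+536.1)/2 × 0.5 = 278.475
  [6→6.5]: (536.1+497.3)/2 × 0.5 = 258.35
  Sum = 5505.9 ng/mL·h
IV tail: 497.3/0.15 = 3315.333; AUC_iv,0→∞ = 5505.9 + 3315.333 = 8821.233 ng/mL·h
Trapezoidal AUC_0→8.5 (oral suspension):
  [0→0.5]: (0.0+154.9)/2 × 0.5 = 38.725
  [0.5→3.5]: (154.9+306.3)/2 × 3 = 691.8
  [3.5→6.5]: (306.3+211.6)/2 × 3 = 776.85
  [6.5→7.5]: (211.6+183.2)/2 × 1 = 197.4
  [7.5→8.5]: (183.2+158.1)/2 × 1 = 170.65
  Sum = 1875.425 ng/mL·h
oral suspension tail: 158.1/0.15 = 1054.000; AUC_ev,0→∞ = 1875.425 + 1054.000 = 2929.425 ng/mL·h
F = (AUC_ev/D_ev)/(AUC_iv/D_iv) = (2929.425/12.5)/(8821.233/5) = 234.354/1764.2466 = 0.1328

F = 0.133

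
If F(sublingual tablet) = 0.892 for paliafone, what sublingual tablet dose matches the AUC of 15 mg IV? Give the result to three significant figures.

For equal systemic exposure: F × D_ev = D_iv
D_ev = D_iv / F = 15 / 0.892 = 16.8161 mg

D_sublingual = 16.8 mg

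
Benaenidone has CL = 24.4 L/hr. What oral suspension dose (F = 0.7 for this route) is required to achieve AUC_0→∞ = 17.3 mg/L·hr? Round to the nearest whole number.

Dose = CL × AUC_0→∞ / F
     = 24.4 × 17.3 / 0.7 = 603.029 mg

Dose = 603 mg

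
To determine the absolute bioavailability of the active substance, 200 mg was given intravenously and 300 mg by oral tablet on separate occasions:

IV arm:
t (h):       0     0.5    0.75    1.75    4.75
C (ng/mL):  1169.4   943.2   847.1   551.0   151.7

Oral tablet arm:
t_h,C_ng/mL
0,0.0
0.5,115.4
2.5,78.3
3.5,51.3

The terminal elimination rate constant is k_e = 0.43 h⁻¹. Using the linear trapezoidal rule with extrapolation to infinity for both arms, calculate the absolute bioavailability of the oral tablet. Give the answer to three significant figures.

Trapezoidal AUC_0→4.75 (IV):
  [0→0.5]: (1169.4+943.2)/2 × 0.5 = 528.15
  [0.5→0.75]: (943.2+847.1)/2 × 0.25 = 223.7875
  [0.75→1.75]: (847.1+551.0)/2 × 1 = 699.05
  [1.75→4.75]: (551.0+151.7)/2 × 3 = 1054.05
  Sum = 2505.0375 ng/mL·h
IV tail: 151.7/0.43 = 352.791; AUC_iv,0→∞ = 2505.0375 + 352.791 = 2857.8285 ng/mL·h
Trapezoidal AUC_0→3.5 (oral tablet):
  [0→0.5]: (0.0+115.4)/2 × 0.5 = 28.85
  [0.5→2.5]: (115.4+78.3)/2 × 2 = 193.7
  [2.5→3.5]: (78.3+51.3)/2 × 1 = 64.8
  Sum = 287.35 ng/mL·h
oral tablet tail: 51.3/0.43 = 119.302; AUC_ev,0→∞ = 287.35 + 119.302 = 406.652 ng/mL·h
F = (AUC_ev/D_ev)/(AUC_iv/D_iv) = (406.652/300)/(2857.8285/200) = 1.35551/14.2891 = 0.0949

F = 0.0949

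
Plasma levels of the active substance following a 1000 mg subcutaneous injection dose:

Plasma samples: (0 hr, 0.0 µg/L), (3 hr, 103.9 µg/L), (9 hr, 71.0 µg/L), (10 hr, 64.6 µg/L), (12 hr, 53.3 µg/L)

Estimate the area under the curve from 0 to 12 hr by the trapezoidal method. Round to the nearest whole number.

AUC = 866 µg/L·hr

Trapezoidal AUC_0→12:
  [0→3]: (0.0+103.9)/2 × 3 = 155.85
  [3→9]: (103.9+71.0)/2 × 6 = 524.7
  [9→10]: (71.0+64.6)/2 × 1 = 67.8
  [10→12]: (64.6+53.3)/2 × 2 = 117.9
  Sum = 866.25 µg/L·hr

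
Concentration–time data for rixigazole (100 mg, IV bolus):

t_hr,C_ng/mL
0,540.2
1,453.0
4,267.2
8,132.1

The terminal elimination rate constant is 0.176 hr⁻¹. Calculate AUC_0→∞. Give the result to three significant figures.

AUC = 3130 ng/mL·hr

Trapezoidal AUC_0→8:
  [0→1]: (540.2+453.0)/2 × 1 = 496.6
  [1→4]: (453.0+267.2)/2 × 3 = 1080.3
  [4→8]: (267.2+132.1)/2 × 4 = 798.6
  Sum = 2375.5 ng/mL·hr
Extrapolated tail: C_last / k_e = 132.1 / 0.176 = 750.568
AUC_0→∞ = 2375.5 + 750.568 = 3126.068 ng/mL·hr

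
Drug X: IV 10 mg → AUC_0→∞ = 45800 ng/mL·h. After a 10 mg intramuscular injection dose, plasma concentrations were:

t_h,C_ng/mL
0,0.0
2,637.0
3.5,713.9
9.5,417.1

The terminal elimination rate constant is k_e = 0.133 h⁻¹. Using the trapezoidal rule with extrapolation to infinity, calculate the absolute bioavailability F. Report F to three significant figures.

Trapezoidal AUC_0→9.5 (intramuscular injection):
  [0→2]: (0.0+637.0)/2 × 2 = 637.0
  [2→3.5]: (637.0+713.9)/2 × 1.5 = 1013.175
  [3.5→9.5]: (713.9+417.1)/2 × 6 = 3393.0
  Sum = 5043.175 ng/mL·h
Tail: C_last/k_e = 417.1/0.133 = 3136.090
AUC_0→∞ (intramuscular injection) = 5043.175 + 3136.090 = 8179.265 ng/mL·h
F = (AUC_ev/D_ev)/(AUC_iv/D_iv) = (8179.265/10)/(45800/10) = 817.9265/4580 = 0.1786

F = 0.179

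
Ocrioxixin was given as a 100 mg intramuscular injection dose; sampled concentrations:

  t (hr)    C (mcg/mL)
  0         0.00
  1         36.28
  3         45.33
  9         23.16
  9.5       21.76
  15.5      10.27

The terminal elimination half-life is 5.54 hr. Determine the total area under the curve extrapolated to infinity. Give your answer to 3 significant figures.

Trapezoidal AUC_0→15.5:
  [0→1]: (0.00+36.28)/2 × 1 = 18.14
  [1→3]: (36.28+45.33)/2 × 2 = 81.61
  [3→9]: (45.33+23.16)/2 × 6 = 205.47
  [9→9.5]: (23.16+21.76)/2 × 0.5 = 11.23
  [9.5→15.5]: (21.76+10.27)/2 × 6 = 96.09
  Sum = 412.54 mcg/mL·hr
k_e = ln2 / t½ = 0.693147 / 5.54 = 0.1251 hr^-1
Extrapolated tail: C_last / k_e = 10.27 / 0.1251 = 82.094
AUC_0→∞ = 412.54 + 82.094 = 494.634 mcg/mL·hr

AUC = 495 mcg/mL·hr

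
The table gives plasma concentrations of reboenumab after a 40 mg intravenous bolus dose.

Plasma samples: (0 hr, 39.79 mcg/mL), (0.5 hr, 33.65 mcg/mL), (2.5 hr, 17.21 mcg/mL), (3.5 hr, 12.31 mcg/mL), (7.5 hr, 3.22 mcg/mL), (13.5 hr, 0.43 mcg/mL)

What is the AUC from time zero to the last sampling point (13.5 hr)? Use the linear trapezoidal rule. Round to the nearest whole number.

Trapezoidal AUC_0→13.5:
  [0→0.5]: (39.79+33.65)/2 × 0.5 = 18.36
  [0.5→2.5]: (33.65+17.21)/2 × 2 = 50.86
  [2.5→3.5]: (17.21+12.31)/2 × 1 = 14.76
  [3.5→7.5]: (12.31+3.22)/2 × 4 = 31.06
  [7.5→13.5]: (3.22+0.43)/2 × 6 = 10.95
  Sum = 125.99 mcg/mL·hr

AUC = 126 mcg/mL·hr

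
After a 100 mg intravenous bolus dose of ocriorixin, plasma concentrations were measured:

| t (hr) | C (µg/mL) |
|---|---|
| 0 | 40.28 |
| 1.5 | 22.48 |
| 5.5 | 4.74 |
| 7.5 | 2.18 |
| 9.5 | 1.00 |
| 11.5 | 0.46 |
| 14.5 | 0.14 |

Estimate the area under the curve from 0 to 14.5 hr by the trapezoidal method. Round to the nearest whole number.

Trapezoidal AUC_0→14.5:
  [0→1.5]: (40.28+22.48)/2 × 1.5 = 47.07
  [1.5→5.5]: (22.48+4.74)/2 × 4 = 54.44
  [5.5→7.5]: (4.74+2.18)/2 × 2 = 6.92
  [7.5→9.5]: (2.18+1.00)/2 × 2 = 3.18
  [9.5→11.5]: (1.00+0.46)/2 × 2 = 1.46
  [11.5→14.5]: (0.46+0.14)/2 × 3 = 0.9
  Sum = 113.97 µg/mL·hr

AUC = 114 µg/mL·hr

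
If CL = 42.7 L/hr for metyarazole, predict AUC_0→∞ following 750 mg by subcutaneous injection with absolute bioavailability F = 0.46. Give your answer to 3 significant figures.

AUC_0→∞ = F × Dose / CL
        = 0.46 × 750 / 42.7 = 8.07963 mg/L·hr

AUC = 8.08 mg/L·hr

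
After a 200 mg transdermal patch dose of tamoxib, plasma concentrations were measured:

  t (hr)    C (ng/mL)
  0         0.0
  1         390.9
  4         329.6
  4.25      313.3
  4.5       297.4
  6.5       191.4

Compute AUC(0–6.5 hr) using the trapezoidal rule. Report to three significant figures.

Trapezoidal AUC_0→6.5:
  [0→1]: (0.0+390.9)/2 × 1 = 195.45
  [1→4]: (390.9+329.6)/2 × 3 = 1080.75
  [4→4.25]: (329.6+313.3)/2 × 0.25 = 80.3625
  [4.25→4.5]: (313.3+297.4)/2 × 0.25 = 76.3375
  [4.5→6.5]: (297.4+191.4)/2 × 2 = 488.8
  Sum = 1921.7 ng/mL·hr

AUC = 1920 ng/mL·hr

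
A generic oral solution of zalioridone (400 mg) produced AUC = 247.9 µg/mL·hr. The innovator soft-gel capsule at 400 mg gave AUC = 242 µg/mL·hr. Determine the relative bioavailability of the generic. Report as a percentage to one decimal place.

F_rel = (AUC_test/D_test) / (AUC_ref/D_ref)
      = (247.9/400) / (242/400)
      = 0.61975 / 0.605 = 1.0244 = 102.44%

F_rel = 102.4%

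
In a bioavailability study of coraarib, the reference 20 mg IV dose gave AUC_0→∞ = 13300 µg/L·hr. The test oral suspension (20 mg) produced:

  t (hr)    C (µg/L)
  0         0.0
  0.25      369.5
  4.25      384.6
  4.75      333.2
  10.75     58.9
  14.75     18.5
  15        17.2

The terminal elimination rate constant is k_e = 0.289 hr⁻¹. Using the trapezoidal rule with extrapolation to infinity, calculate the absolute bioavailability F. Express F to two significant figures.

F = 0.24

Trapezoidal AUC_0→15 (oral suspension):
  [0→0.25]: (0.0+369.5)/2 × 0.25 = 46.1875
  [0.25→4.25]: (369.5+384.6)/2 × 4 = 1508.2
  [4.25→4.75]: (384.6+333.2)/2 × 0.5 = 179.45
  [4.75→10.75]: (333.2+58.9)/2 × 6 = 1176.3
  [10.75→14.75]: (58.9+18.5)/2 × 4 = 154.8
  [14.75→15]: (18.5+17.2)/2 × 0.25 = 4.4625
  Sum = 3069.4 µg/L·hr
Tail: C_last/k_e = 17.2/0.289 = 59.516
AUC_0→∞ (oral suspension) = 3069.4 + 59.516 = 3128.916 µg/L·hr
F = (AUC_ev/D_ev)/(AUC_iv/D_iv) = (3128.916/20)/(13300/20) = 156.4458/665 = 0.2353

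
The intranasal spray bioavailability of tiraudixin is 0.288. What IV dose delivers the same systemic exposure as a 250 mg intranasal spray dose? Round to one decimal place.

D_iv = 72.0 mg

Systemic exposure from an extravascular dose = F × D_ev, so the equivalent IV dose is F × D_ev.
D_iv = F × D_ev = 0.288 × 250 = 72 mg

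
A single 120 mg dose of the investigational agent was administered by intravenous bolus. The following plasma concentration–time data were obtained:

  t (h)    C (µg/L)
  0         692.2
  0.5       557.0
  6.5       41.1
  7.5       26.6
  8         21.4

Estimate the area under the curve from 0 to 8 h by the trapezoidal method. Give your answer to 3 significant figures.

Trapezoidal AUC_0→8:
  [0→0.5]: (692.2+557.0)/2 × 0.5 = 312.3
  [0.5→6.5]: (557.0+41.1)/2 × 6 = 1794.3
  [6.5→7.5]: (41.1+26.6)/2 × 1 = 33.85
  [7.5→8]: (26.6+21.4)/2 × 0.5 = 12.0
  Sum = 2152.45 µg/L·h

AUC = 2150 µg/L·h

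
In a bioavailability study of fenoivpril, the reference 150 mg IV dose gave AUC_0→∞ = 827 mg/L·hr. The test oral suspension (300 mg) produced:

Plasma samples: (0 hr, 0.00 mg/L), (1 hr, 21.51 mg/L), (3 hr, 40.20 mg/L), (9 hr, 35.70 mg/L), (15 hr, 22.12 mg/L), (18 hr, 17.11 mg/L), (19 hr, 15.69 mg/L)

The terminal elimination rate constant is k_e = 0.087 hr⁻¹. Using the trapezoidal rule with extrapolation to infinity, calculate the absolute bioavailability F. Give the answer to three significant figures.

Trapezoidal AUC_0→19 (oral suspension):
  [0→1]: (0.00+21.51)/2 × 1 = 10.755
  [1→3]: (21.51+40.20)/2 × 2 = 61.71
  [3→9]: (40.20+35.70)/2 × 6 = 227.7
  [9→15]: (35.70+22.12)/2 × 6 = 173.46
  [15→18]: (22.12+17.11)/2 × 3 = 58.845
  [18→19]: (17.11+15.69)/2 × 1 = 16.4
  Sum = 548.87 mg/L·hr
Tail: C_last/k_e = 15.69/0.087 = 180.345
AUC_0→∞ (oral suspension) = 548.87 + 180.345 = 729.215 mg/L·hr
F = (AUC_ev/D_ev)/(AUC_iv/D_iv) = (729.215/300)/(827/150) = 2.43072/5.51333 = 0.4409

F = 0.441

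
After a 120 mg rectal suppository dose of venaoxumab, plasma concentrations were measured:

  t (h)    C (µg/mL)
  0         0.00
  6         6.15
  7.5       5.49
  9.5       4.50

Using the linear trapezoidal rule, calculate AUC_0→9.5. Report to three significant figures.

AUC = 37.2 µg/mL·h

Trapezoidal AUC_0→9.5:
  [0→6]: (0.00+6.15)/2 × 6 = 18.45
  [6→7.5]: (6.15+5.49)/2 × 1.5 = 8.73
  [7.5→9.5]: (5.49+4.50)/2 × 2 = 9.99
  Sum = 37.17 µg/mL·h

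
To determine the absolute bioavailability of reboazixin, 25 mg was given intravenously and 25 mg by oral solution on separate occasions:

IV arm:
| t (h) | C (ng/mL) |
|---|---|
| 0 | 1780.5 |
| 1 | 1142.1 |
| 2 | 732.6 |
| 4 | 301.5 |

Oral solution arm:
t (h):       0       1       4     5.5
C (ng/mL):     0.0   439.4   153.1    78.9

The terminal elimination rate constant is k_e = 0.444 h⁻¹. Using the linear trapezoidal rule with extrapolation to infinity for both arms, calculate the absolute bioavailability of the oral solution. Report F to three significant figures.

F = 0.355

Trapezoidal AUC_0→4 (IV):
  [0→1]: (1780.5+1142.1)/2 × 1 = 1461.3
  [1→2]: (1142.1+732.6)/2 × 1 = 937.35
  [2→4]: (732.6+301.5)/2 × 2 = 1034.1
  Sum = 3432.75 ng/mL·h
IV tail: 301.5/0.444 = 679.054; AUC_iv,0→∞ = 3432.75 + 679.054 = 4111.804 ng/mL·h
Trapezoidal AUC_0→5.5 (oral solution):
  [0→1]: (0.0+439.4)/2 × 1 = 219.7
  [1→4]: (439.4+153.1)/2 × 3 = 888.75
  [4→5.5]: (153.1+78.9)/2 × 1.5 = 174.0
  Sum = 1282.45 ng/mL·h
oral solution tail: 78.9/0.444 = 177.703; AUC_ev,0→∞ = 1282.45 + 177.703 = 1460.153 ng/mL·h
F = (AUC_ev/D_ev)/(AUC_iv/D_iv) = (1460.153/25)/(4111.804/25) = 58.40612/164.47216 = 0.3551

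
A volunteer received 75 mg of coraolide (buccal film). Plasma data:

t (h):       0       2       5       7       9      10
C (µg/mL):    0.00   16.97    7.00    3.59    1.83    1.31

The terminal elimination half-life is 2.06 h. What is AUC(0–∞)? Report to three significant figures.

AUC = 74.4 µg/mL·h

Trapezoidal AUC_0→10:
  [0→2]: (0.00+16.97)/2 × 2 = 16.97
  [2→5]: (16.97+7.00)/2 × 3 = 35.955
  [5→7]: (7.00+3.59)/2 × 2 = 10.59
  [7→9]: (3.59+1.83)/2 × 2 = 5.42
  [9→10]: (1.83+1.31)/2 × 1 = 1.57
  Sum = 70.505 µg/mL·h
k_e = ln2 / t½ = 0.693147 / 2.06 = 0.3365 h^-1
Extrapolated tail: C_last / k_e = 1.31 / 0.3365 = 3.893
AUC_0→∞ = 70.505 + 3.893 = 74.398 µg/mL·h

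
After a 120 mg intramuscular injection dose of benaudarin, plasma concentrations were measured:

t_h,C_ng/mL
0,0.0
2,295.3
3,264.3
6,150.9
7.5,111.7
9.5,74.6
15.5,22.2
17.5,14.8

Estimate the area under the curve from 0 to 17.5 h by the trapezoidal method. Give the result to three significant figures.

AUC = 1910 ng/mL·h

Trapezoidal AUC_0→17.5:
  [0→2]: (0.0+295.3)/2 × 2 = 295.3
  [2→3]: (295.3+264.3)/2 × 1 = 279.8
  [3→6]: (264.3+150.9)/2 × 3 = 622.8
  [6→7.5]: (150.9+111.7)/2 × 1.5 = 196.95
  [7.5→9.5]: (111.7+74.6)/2 × 2 = 186.3
  [9.5→15.5]: (74.6+22.2)/2 × 6 = 290.4
  [15.5→17.5]: (22.2+14.8)/2 × 2 = 37.0
  Sum = 1908.55 ng/mL·h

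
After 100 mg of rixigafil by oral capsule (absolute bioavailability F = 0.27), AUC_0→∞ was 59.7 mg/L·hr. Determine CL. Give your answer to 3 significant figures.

CL = F × Dose / AUC_0→∞
   = 0.27 × 100 / 59.7 = 0.452261 L/hr

CL = 0.452 L/hr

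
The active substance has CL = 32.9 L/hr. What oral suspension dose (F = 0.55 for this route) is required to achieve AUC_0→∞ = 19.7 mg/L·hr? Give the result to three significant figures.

Dose = 1180 mg

Dose = CL × AUC_0→∞ / F
     = 32.9 × 19.7 / 0.55 = 1178.42 mg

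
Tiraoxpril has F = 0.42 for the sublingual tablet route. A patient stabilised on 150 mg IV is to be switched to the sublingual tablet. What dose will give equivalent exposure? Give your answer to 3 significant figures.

For equal systemic exposure: F × D_ev = D_iv
D_ev = D_iv / F = 150 / 0.42 = 357.143 mg

D_sublingual = 357 mg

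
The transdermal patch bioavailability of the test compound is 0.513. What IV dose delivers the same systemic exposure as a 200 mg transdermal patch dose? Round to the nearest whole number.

Systemic exposure from an extravascular dose = F × D_ev, so the equivalent IV dose is F × D_ev.
D_iv = F × D_ev = 0.513 × 200 = 102.6 mg

D_iv = 103 mg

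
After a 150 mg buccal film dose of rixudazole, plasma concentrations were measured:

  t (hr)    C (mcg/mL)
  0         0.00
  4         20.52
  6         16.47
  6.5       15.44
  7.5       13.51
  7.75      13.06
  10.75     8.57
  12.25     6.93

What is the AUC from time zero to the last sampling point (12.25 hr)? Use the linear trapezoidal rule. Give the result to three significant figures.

Trapezoidal AUC_0→12.25:
  [0→4]: (0.00+20.52)/2 × 4 = 41.04
  [4→6]: (20.52+16.47)/2 × 2 = 36.99
  [6→6.5]: (16.47+15.44)/2 × 0.5 = 7.9775
  [6.5→7.5]: (15.44+13.51)/2 × 1 = 14.475
  [7.5→7.75]: (13.51+13.06)/2 × 0.25 = 3.32125
  [7.75→10.75]: (13.06+8.57)/2 × 3 = 32.445
  [10.75→12.25]: (8.57+6.93)/2 × 1.5 = 11.625
  Sum = 147.87375 mcg/mL·hr

AUC = 148 mcg/mL·hr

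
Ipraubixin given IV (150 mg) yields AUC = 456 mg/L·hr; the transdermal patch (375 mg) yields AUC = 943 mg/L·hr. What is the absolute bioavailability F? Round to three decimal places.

F = 0.827

F = (AUC_ev / D_ev) / (AUC_iv / D_iv)
  = (943/375) / (456/150)
  = 2.51467 / 3.04 = 0.8272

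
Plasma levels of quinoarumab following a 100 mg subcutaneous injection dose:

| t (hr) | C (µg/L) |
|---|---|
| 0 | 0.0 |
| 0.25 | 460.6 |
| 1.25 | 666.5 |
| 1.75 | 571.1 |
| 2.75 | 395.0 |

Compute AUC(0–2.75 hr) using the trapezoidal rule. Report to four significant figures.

AUC = 1414 µg/L·hr

Trapezoidal AUC_0→2.75:
  [0→0.25]: (0.0+460.6)/2 × 0.25 = 57.575
  [0.25→1.25]: (460.6+666.5)/2 × 1 = 563.55
  [1.25→1.75]: (666.5+571.1)/2 × 0.5 = 309.4
  [1.75→2.75]: (571.1+395.0)/2 × 1 = 483.05
  Sum = 1413.575 µg/L·hr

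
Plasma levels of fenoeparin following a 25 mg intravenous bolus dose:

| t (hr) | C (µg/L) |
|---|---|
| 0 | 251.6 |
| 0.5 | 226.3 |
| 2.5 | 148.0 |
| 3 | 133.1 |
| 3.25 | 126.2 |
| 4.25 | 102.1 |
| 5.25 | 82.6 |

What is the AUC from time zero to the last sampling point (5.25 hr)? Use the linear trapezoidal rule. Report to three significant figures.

AUC = 803 µg/L·hr

Trapezoidal AUC_0→5.25:
  [0→0.5]: (251.6+226.3)/2 × 0.5 = 119.475
  [0.5→2.5]: (226.3+148.0)/2 × 2 = 374.3
  [2.5→3]: (148.0+133.1)/2 × 0.5 = 70.275
  [3→3.25]: (133.1+126.2)/2 × 0.25 = 32.4125
  [3.25→4.25]: (126.2+102.1)/2 × 1 = 114.15
  [4.25→5.25]: (102.1+82.6)/2 × 1 = 92.35
  Sum = 802.9625 µg/L·hr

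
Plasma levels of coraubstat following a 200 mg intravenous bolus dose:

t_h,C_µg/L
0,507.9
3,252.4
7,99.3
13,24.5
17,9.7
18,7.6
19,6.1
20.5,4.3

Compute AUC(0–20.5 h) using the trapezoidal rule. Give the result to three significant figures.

AUC = 2310 µg/L·h

Trapezoidal AUC_0→20.5:
  [0→3]: (507.9+252.4)/2 × 3 = 1140.45
  [3→7]: (252.4+99.3)/2 × 4 = 703.4
  [7→13]: (99.3+24.5)/2 × 6 = 371.4
  [13→17]: (24.5+9.7)/2 × 4 = 68.4
  [17→18]: (9.7+7.6)/2 × 1 = 8.65
  [18→19]: (7.6+6.1)/2 × 1 = 6.85
  [19→20.5]: (6.1+4.3)/2 × 1.5 = 7.8
  Sum = 2306.95 µg/L·h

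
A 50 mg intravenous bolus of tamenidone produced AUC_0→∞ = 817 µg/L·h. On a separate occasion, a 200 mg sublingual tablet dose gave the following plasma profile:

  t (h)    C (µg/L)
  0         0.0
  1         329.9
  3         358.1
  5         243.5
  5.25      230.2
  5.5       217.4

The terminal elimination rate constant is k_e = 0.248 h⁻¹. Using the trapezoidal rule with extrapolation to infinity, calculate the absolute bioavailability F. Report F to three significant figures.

Trapezoidal AUC_0→5.5 (sublingual tablet):
  [0→1]: (0.0+329.9)/2 × 1 = 164.95
  [1→3]: (329.9+358.1)/2 × 2 = 688.0
  [3→5]: (358.1+243.5)/2 × 2 = 601.6
  [5→5.25]: (243.5+230.2)/2 × 0.25 = 59.2125
  [5.25→5.5]: (230.2+217.4)/2 × 0.25 = 55.95
  Sum = 1569.7125 µg/L·h
Tail: C_last/k_e = 217.4/0.248 = 876.613
AUC_0→∞ (sublingual tablet) = 1569.7125 + 876.613 = 2446.3255 µg/L·h
F = (AUC_ev/D_ev)/(AUC_iv/D_iv) = (2446.3255/200)/(817/50) = 12.2316/16.34 = 0.7486

F = 0.749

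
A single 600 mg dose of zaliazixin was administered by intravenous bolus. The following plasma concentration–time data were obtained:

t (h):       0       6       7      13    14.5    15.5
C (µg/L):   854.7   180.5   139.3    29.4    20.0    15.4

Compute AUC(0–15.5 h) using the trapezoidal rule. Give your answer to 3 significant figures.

AUC = 3830 µg/L·h

Trapezoidal AUC_0→15.5:
  [0→6]: (854.7+180.5)/2 × 6 = 3105.6
  [6→7]: (180.5+139.3)/2 × 1 = 159.9
  [7→13]: (139.3+29.4)/2 × 6 = 506.1
  [13→14.5]: (29.4+20.0)/2 × 1.5 = 37.05
  [14.5→15.5]: (20.0+15.4)/2 × 1 = 17.7
  Sum = 3826.35 µg/L·h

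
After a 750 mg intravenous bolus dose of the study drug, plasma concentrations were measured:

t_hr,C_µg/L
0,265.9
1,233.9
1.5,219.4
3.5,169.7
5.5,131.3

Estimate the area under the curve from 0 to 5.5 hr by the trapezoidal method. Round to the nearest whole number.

Trapezoidal AUC_0→5.5:
  [0→1]: (265.9+233.9)/2 × 1 = 249.9
  [1→1.5]: (233.9+219.4)/2 × 0.5 = 113.325
  [1.5→3.5]: (219.4+169.7)/2 × 2 = 389.1
  [3.5→5.5]: (169.7+131.3)/2 × 2 = 301.0
  Sum = 1053.325 µg/L·hr

AUC = 1053 µg/L·hr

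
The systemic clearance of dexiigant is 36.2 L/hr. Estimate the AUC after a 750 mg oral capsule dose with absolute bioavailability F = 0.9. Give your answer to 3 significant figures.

AUC_0→∞ = F × Dose / CL
        = 0.9 × 750 / 36.2 = 18.6464 mg/L·hr

AUC = 18.6 mg/L·hr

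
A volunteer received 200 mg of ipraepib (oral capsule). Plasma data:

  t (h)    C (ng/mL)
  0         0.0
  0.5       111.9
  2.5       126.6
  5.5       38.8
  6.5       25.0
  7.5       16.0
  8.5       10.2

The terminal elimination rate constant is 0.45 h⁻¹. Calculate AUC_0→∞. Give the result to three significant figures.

AUC = 603 ng/mL·h

Trapezoidal AUC_0→8.5:
  [0→0.5]: (0.0+111.9)/2 × 0.5 = 27.975
  [0.5→2.5]: (111.9+126.6)/2 × 2 = 238.5
  [2.5→5.5]: (126.6+38.8)/2 × 3 = 248.1
  [5.5→6.5]: (38.8+25.0)/2 × 1 = 31.9
  [6.5→7.5]: (25.0+16.0)/2 × 1 = 20.5
  [7.5→8.5]: (16.0+10.2)/2 × 1 = 13.1
  Sum = 580.075 ng/mL·h
Extrapolated tail: C_last / k_e = 10.2 / 0.45 = 22.667
AUC_0→∞ = 580.075 + 22.667 = 602.742 ng/mL·h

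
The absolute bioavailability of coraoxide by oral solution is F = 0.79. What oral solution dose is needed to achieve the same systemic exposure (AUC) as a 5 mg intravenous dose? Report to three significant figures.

D_oral = 6.33 mg

For equal systemic exposure: F × D_ev = D_iv
D_ev = D_iv / F = 5 / 0.79 = 6.32911 mg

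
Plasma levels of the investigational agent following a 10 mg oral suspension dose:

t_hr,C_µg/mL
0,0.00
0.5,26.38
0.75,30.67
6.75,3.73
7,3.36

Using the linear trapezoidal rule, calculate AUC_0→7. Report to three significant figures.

Trapezoidal AUC_0→7:
  [0→0.5]: (0.00+26.38)/2 × 0.5 = 6.595
  [0.5→0.75]: (26.38+30.67)/2 × 0.25 = 7.13125
  [0.75→6.75]: (30.67+3.73)/2 × 6 = 103.2
  [6.75→7]: (3.73+3.36)/2 × 0.25 = 0.88625
  Sum = 117.8125 µg/mL·hr

AUC = 118 µg/mL·hr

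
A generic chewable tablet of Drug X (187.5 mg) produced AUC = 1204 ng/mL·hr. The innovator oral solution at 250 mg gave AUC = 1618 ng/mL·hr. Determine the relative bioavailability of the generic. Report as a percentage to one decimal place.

F_rel = 99.2%

F_rel = (AUC_test/D_test) / (AUC_ref/D_ref)
      = (1204/187.5) / (1618/250)
      = 6.42133 / 6.472 = 0.9922 = 99.22%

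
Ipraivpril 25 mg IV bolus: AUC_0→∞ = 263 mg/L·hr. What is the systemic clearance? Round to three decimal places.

CL = 0.095 L/hr

CL = Dose_iv / AUC_0→∞
   = 25 / 263 = 0.095057 L/hr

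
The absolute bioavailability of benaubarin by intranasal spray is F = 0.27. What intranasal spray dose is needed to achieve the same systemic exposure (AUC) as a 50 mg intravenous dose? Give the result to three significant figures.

For equal systemic exposure: F × D_ev = D_iv
D_ev = D_iv / F = 50 / 0.27 = 185.185 mg

D_intranasal = 185 mg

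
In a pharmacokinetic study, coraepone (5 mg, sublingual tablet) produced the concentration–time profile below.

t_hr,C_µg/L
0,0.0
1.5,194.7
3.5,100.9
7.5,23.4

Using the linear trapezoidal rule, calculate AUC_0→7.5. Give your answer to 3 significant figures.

Trapezoidal AUC_0→7.5:
  [0→1.5]: (0.0+194.7)/2 × 1.5 = 146.025
  [1.5→3.5]: (194.7+100.9)/2 × 2 = 295.6
  [3.5→7.5]: (100.9+23.4)/2 × 4 = 248.6
  Sum = 690.225 µg/L·hr

AUC = 690 µg/L·hr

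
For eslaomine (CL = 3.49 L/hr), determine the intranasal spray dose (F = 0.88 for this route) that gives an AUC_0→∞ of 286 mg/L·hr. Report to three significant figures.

Dose = CL × AUC_0→∞ / F
     = 3.49 × 286 / 0.88 = 1134.25 mg

Dose = 1130 mg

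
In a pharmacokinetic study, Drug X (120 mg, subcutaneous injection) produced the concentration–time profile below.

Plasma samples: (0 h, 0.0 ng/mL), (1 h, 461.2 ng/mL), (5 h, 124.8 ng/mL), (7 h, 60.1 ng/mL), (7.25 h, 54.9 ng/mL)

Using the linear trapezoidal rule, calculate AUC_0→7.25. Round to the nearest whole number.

AUC = 1602 ng/mL·h

Trapezoidal AUC_0→7.25:
  [0→1]: (0.0+461.2)/2 × 1 = 230.6
  [1→5]: (461.2+124.8)/2 × 4 = 1172.0
  [5→7]: (124.8+60.1)/2 × 2 = 184.9
  [7→7.25]: (60.1+54.9)/2 × 0.25 = 14.375
  Sum = 1601.875 ng/mL·h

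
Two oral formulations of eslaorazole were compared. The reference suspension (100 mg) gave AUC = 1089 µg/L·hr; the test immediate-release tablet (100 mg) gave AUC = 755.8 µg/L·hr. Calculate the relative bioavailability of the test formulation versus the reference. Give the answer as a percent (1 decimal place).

F_rel = (AUC_test/D_test) / (AUC_ref/D_ref)
      = (755.8/100) / (1089/100)
      = 7.558 / 10.89 = 0.6940 = 69.40%

F_rel = 69.4%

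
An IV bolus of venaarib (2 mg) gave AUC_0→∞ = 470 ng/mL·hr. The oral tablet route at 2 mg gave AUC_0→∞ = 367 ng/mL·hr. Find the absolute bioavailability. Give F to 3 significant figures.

F = 0.781

F = (AUC_ev / D_ev) / (AUC_iv / D_iv)
  = (367/2) / (470/2)
  = 183.5 / 235 = 0.7809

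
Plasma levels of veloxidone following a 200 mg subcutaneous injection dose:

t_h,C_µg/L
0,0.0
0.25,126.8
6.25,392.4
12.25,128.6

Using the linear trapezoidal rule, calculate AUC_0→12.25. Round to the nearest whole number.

AUC = 3136 µg/L·h

Trapezoidal AUC_0→12.25:
  [0→0.25]: (0.0+126.8)/2 × 0.25 = 15.85
  [0.25→6.25]: (126.8+392.4)/2 × 6 = 1557.6
  [6.25→12.25]: (392.4+128.6)/2 × 6 = 1563.0
  Sum = 3136.45 µg/L·h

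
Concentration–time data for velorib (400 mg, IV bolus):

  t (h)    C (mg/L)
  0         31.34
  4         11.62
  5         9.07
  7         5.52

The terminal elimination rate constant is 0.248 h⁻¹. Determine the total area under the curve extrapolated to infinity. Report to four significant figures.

Trapezoidal AUC_0→7:
  [0→4]: (31.34+11.62)/2 × 4 = 85.92
  [4→5]: (11.62+9.07)/2 × 1 = 10.345
  [5→7]: (9.07+5.52)/2 × 2 = 14.59
  Sum = 110.855 mg/L·h
Extrapolated tail: C_last / k_e = 5.52 / 0.248 = 22.258
AUC_0→∞ = 110.855 + 22.258 = 133.113 mg/L·h

AUC = 133.1 mg/L·h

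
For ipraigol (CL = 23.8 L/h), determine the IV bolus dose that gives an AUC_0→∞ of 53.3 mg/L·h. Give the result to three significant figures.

Dose_iv = CL × AUC_0→∞
     = 23.8 × 53.3 = 1268.54 mg

Dose = 1270 mg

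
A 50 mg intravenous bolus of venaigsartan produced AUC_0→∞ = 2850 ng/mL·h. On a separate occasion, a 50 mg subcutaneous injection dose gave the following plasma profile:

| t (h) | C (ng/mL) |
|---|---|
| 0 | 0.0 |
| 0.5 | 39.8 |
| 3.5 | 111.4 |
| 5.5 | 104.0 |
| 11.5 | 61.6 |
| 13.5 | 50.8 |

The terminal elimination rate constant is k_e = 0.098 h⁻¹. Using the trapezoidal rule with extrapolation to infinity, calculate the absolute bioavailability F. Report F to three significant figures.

Trapezoidal AUC_0→13.5 (subcutaneous injection):
  [0→0.5]: (0.0+39.8)/2 × 0.5 = 9.95
  [0.5→3.5]: (39.8+111.4)/2 × 3 = 226.8
  [3.5→5.5]: (111.4+104.0)/2 × 2 = 215.4
  [5.5→11.5]: (104.0+61.6)/2 × 6 = 496.8
  [11.5→13.5]: (61.6+50.8)/2 × 2 = 112.4
  Sum = 1061.35 ng/mL·h
Tail: C_last/k_e = 50.8/0.098 = 518.367
AUC_0→∞ (subcutaneous injection) = 1061.35 + 518.367 = 1579.717 ng/mL·h
F = (AUC_ev/D_ev)/(AUC_iv/D_iv) = (1579.717/50)/(2850/50) = 31.59434/57 = 0.5543

F = 0.554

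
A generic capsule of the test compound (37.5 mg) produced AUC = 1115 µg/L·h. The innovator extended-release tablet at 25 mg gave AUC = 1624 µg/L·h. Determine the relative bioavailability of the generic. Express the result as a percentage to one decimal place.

F_rel = 45.8%

F_rel = (AUC_test/D_test) / (AUC_ref/D_ref)
      = (1115/37.5) / (1624/25)
      = 29.7333 / 64.96 = 0.4577 = 45.77%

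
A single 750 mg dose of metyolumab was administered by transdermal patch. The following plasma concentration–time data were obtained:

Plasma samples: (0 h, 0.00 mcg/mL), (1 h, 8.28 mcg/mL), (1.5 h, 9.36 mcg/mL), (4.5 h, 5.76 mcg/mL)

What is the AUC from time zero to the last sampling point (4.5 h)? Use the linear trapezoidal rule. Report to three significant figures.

AUC = 31.2 mcg/mL·h

Trapezoidal AUC_0→4.5:
  [0→1]: (0.00+8.28)/2 × 1 = 4.14
  [1→1.5]: (8.28+9.36)/2 × 0.5 = 4.41
  [1.5→4.5]: (9.36+5.76)/2 × 3 = 22.68
  Sum = 31.23 mcg/mL·h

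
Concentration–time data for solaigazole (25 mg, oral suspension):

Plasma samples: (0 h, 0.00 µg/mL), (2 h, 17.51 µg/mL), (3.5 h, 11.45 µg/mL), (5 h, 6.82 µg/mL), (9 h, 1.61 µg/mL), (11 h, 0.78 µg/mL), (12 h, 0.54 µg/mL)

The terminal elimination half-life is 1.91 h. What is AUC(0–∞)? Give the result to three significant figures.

Trapezoidal AUC_0→12:
  [0→2]: (0.00+17.51)/2 × 2 = 17.51
  [2→3.5]: (17.51+11.45)/2 × 1.5 = 21.72
  [3.5→5]: (11.45+6.82)/2 × 1.5 = 13.7025
  [5→9]: (6.82+1.61)/2 × 4 = 16.86
  [9→11]: (1.61+0.78)/2 × 2 = 2.39
  [11→12]: (0.78+0.54)/2 × 1 = 0.66
  Sum = 72.8425 µg/mL·h
k_e = ln2 / t½ = 0.693147 / 1.91 = 0.3629 h^-1
Extrapolated tail: C_last / k_e = 0.54 / 0.3629 = 1.488
AUC_0→∞ = 72.8425 + 1.488 = 74.3305 µg/mL·h

AUC = 74.3 µg/mL·h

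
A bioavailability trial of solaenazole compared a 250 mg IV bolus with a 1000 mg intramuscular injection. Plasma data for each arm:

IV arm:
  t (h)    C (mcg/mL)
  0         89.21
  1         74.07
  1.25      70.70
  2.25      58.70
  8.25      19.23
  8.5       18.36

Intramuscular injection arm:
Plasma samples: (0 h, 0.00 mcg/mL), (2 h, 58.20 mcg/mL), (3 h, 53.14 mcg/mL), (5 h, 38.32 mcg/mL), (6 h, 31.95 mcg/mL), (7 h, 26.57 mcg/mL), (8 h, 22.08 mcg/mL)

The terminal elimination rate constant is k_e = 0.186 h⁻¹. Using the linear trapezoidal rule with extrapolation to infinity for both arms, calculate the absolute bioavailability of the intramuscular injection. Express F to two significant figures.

F = 0.21

Trapezoidal AUC_0→8.5 (IV):
  [0→1]: (89.21+74.07)/2 × 1 = 81.64
  [1→1.25]: (74.07+70.70)/2 × 0.25 = 18.09625
  [1.25→2.25]: (70.70+58.70)/2 × 1 = 64.7
  [2.25→8.25]: (58.70+19.23)/2 × 6 = 233.79
  [8.25→8.5]: (19.23+18.36)/2 × 0.25 = 4.69875
  Sum = 402.925 mcg/mL·h
IV tail: 18.36/0.186 = 98.710; AUC_iv,0→∞ = 402.925 + 98.710 = 501.635 mcg/mL·h
Trapezoidal AUC_0→8 (intramuscular injection):
  [0→2]: (0.00+58.20)/2 × 2 = 58.2
  [2→3]: (58.20+53.14)/2 × 1 = 55.67
  [3→5]: (53.14+38.32)/2 × 2 = 91.46
  [5→6]: (38.32+31.95)/2 × 1 = 35.135
  [6→7]: (31.95+26.57)/2 × 1 = 29.26
  [7→8]: (26.57+22.08)/2 × 1 = 24.325
  Sum = 294.05 mcg/mL·h
intramuscular injection tail: 22.08/0.186 = 118.710; AUC_ev,0→∞ = 294.05 + 118.710 = 412.76 mcg/mL·h
F = (AUC_ev/D_ev)/(AUC_iv/D_iv) = (412.76/1000)/(501.635/250) = 0.41276/2.00654 = 0.2057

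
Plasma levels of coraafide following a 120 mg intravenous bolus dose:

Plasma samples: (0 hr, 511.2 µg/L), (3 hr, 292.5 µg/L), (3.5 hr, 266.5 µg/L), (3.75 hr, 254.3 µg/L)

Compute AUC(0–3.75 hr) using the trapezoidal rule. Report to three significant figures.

Trapezoidal AUC_0→3.75:
  [0→3]: (511.2+292.5)/2 × 3 = 1205.55
  [3→3.5]: (292.5+266.5)/2 × 0.5 = 139.75
  [3.5→3.75]: (266.5+254.3)/2 × 0.25 = 65.1
  Sum = 1410.4 µg/L·hr

AUC = 1410 µg/L·hr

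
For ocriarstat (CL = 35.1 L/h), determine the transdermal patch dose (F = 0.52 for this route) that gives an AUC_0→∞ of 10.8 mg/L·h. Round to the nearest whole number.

Dose = 729 mg

Dose = CL × AUC_0→∞ / F
     = 35.1 × 10.8 / 0.52 = 729 mg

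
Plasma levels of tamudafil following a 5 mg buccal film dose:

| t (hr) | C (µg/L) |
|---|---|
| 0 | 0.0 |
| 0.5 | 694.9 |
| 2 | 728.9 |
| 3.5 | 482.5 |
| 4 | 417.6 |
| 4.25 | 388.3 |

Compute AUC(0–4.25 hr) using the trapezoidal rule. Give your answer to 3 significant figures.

Trapezoidal AUC_0→4.25:
  [0→0.5]: (0.0+694.9)/2 × 0.5 = 173.725
  [0.5→2]: (694.9+728.9)/2 × 1.5 = 1067.85
  [2→3.5]: (728.9+482.5)/2 × 1.5 = 908.55
  [3.5→4]: (482.5+417.6)/2 × 0.5 = 225.025
  [4→4.25]: (417.6+388.3)/2 × 0.25 = 100.7375
  Sum = 2475.8875 µg/L·hr

AUC = 2480 µg/L·hr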